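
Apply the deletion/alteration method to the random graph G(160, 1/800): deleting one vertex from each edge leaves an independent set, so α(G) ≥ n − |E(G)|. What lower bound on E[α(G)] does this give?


E[|E(G)|] = C(160, 2)·p = 12720 · (1/800) = 159/10.
E[α(G)] ≥ n − E[|E(G)|] = 160 − 159/10 = 1441/10.
Numerically: ≈ 144.100000.
(This is only a lower bound; the true E[α(G)] may be larger.)

E[α(G)] ≥ 1441/10 ≈ 144.100000.


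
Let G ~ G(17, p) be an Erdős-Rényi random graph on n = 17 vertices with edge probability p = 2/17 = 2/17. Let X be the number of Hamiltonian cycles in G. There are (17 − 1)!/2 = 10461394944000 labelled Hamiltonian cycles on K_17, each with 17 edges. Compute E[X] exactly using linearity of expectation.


K_17 has (17 − 1)!/2 = 10461394944000 labelled Hamiltonian cycles.
For each such Hamiltonian cycle H, let X_H = 1 if all 17 edges of H are present in G. Then P[X_H = 1] = p^{17} = (2/17)^{17} = 131072/827240261886336764177.
By linearity of expectation: E[X] = Σ_H E[X_H] = 10461394944000 · p^{17} = 10461394944000 · 131072/827240261886336764177 = 1371195958099968000/827240261886336764177.
Numerically: E[X] ≈ 0.00166.

E[X] = 10461394944000 · (2/17)^{17} = 1371195958099968000/827240261886336764177 ≈ 0.00166.


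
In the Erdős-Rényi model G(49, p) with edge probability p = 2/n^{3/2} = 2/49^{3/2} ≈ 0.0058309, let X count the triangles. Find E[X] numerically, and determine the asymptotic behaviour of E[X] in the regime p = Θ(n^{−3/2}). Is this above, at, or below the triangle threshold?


Number of potential triangles: C(49, 3) = 18424.
Each occurs with probability p³ ≈ (0.0058309)³ ≈ 1.98247458e-07.
By linearity: E[X] = C(49, 3)·p³ ≈ 18424 · 1.98247458e-07 ≈ 0.003653.
Since α = 3/2 > 1, p = c/n^{3/2} = o(1/n) is below the triangle threshold p ~ 1/n. Asymptotically E[X] ~ (c³/6)·n^{3(1−α)} = (2³/6)·n^{-1.5} → 0, so by Markov's inequality G has no triangles w.h.p.

E[X] ≈ 0.003653; in regime p = Θ(1/n^{3/2}) E[X] tends to 0 (below the triangle threshold p ~ 1/n).


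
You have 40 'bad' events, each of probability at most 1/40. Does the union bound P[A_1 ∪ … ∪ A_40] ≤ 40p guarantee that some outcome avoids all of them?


Union bound: P[∪_{i=1}^{40} A_i] ≤ Σ_i P[A_i] ≤ 40·p = 40·(1/40) = 1.
Numerically: 1 ≈ 1.0000000.
Is 1 < 1? NO.
Since the bound 1 is ≥ 1, the union bound is uninformative here; it does NOT by itself certify existence.

40·p = 1 ≈ 1.0000000; existence NOT certified by the union bound.


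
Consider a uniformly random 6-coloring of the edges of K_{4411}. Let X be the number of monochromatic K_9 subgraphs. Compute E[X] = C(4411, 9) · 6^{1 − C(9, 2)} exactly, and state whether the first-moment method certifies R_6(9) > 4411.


E[X] = C(4411, 9) · 6^{1 − 36} = 1727920475134582415883601405 · 6^{−35} = 1727920475134582415883601405/1719070799748422591028658176.
As a reduced fraction: E[X] = 1727920475134582415883601405/1719070799748422591028658176 ≈ 1.005.
Is E[X] < 1? NO.
Since E[X] ≥ 1, the first-moment bound is inconclusive at n = 4411; it does NOT by itself certify R_6(9) > 4411.

E[X] = 1727920475134582415883601405/1719070799748422591028658176 ≈ 1.005; E[X] ≥ 1; first-moment method inconclusive here.


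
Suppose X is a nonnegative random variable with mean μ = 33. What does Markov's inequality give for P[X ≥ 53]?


μ = E[X] = 33, a = 53.
Markov: P[X ≥ 53] ≤ μ/a = (33)/53 = 33/53.
Numerically: ≈ 0.623.
(Since a = 53 > μ = 33.000, the bound 33/53 is < 1 and informative.)

P[X ≥ 53] ≤ 33/53 ≈ 0.623.


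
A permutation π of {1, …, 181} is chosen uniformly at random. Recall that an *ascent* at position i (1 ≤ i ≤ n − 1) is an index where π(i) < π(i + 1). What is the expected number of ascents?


Write X = Σ X_I over i = 1, …, 180, with X_I the indicator of one ascent.
There are 180 indicators.
For each fixed i, the pair (π(i), π(i+1)) is a uniformly random ordered pair of distinct values from {1, …, 181}; by symmetry P[π(i) < π(i+1)] = 1/2.
By linearity: E[X] = 180 · (1/2) = (181 − 1) · (1/2) = 90 ≈ 90.000000.

E[X] = 90 = 90.000000.


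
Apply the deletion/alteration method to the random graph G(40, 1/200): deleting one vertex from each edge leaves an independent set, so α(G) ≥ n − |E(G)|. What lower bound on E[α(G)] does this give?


E[|E(G)|] = C(40, 2)·p = 780 · (1/200) = 39/10.
E[α(G)] ≥ n − E[|E(G)|] = 40 − 39/10 = 361/10.
Numerically: ≈ 36.10000.
(This is only a lower bound; the true E[α(G)] may be larger.)

E[α(G)] ≥ 361/10 ≈ 36.10000.


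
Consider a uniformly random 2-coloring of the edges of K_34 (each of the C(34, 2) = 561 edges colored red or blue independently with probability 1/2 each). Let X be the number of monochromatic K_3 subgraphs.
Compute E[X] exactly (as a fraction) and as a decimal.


Let X = Σ_S X_S over the C(34, 3) = 5984 subsets S of size 3, where X_S = 1 if the K_3 on S is monochromatic.
For a fixed S, the K_3 on S has C(3, 2) = 3 edges. P[all 3 edges red] = (1/2)^3, and likewise for blue, so P[monochromatic] = 2·(1/2)^3 = 2^{1 − 3} = 1/4.
By linearity: E[X] = C(34, 3) · 2^{1 − 3} = 5984 · 1/4 = 1496.
Numerically: E[X] ≈ 1496.000000.

E[X] = C(34,3)·2^(1−C(3,2)) = 1496 ≈ 1496.000000.


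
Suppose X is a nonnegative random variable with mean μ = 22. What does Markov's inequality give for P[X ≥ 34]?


μ = E[X] = 22, a = 34.
Markov: P[X ≥ 34] ≤ μ/a = (22)/34 = 11/17.
Numerically: ≈ 0.6471.
(Since a = 34 > μ = 22.0000, the bound 11/17 is < 1 and informative.)

P[X ≥ 34] ≤ 11/17 ≈ 0.6471.


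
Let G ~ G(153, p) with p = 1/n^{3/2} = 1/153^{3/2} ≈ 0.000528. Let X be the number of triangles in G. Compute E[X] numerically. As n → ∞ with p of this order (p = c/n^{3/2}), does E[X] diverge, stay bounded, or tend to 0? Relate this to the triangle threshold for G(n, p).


Number of potential triangles: C(153, 3) = 585276.
Each occurs with probability p³ ≈ (0.000528)³ ≈ 1.47533e-10.
By linearity: E[X] = C(153, 3)·p³ ≈ 585276 · 1.47533e-10 ≈ 0.000.
Since α = 3/2 > 1, p = c/n^{3/2} = o(1/n) is below the triangle threshold p ~ 1/n. Asymptotically E[X] ~ (c³/6)·n^{3(1−α)} = (1³/6)·n^{-1.5} → 0, so by Markov's inequality G has no triangles w.h.p.

E[X] ≈ 0.000; in regime p = Θ(1/n^{3/2}) E[X] tends to 0 (below the triangle threshold p ~ 1/n).


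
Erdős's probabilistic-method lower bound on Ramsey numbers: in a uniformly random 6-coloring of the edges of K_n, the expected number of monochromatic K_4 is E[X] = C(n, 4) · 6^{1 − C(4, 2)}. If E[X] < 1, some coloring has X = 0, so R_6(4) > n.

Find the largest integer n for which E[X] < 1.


We need C(n, 4) · 6^{1 − 6} < 1, i.e. C(n, 4) < 6^{6 − 1} = 7776.
Check values of n near the boundary:
  n = 16: C(16, 4) = 1820; 1820 < 7776? YES
  n = 17: C(17, 4) = 2380; 2380 < 7776? YES
  n = 18: C(18, 4) = 3060; 3060 < 7776? YES
  n = 19: C(19, 4) = 3876; 3876 < 7776? YES
  n = 20: C(20, 4) = 4845; 4845 < 7776? YES
  n = 21: C(21, 4) = 5985; 5985 < 7776? YES
  n = 22: C(22, 4) = 7315; 7315 < 7776? YES
  n = 23: C(23, 4) = 8855; 8855 < 7776? NO
  n = 24: C(24, 4) = 10626; 10626 < 7776? NO
The largest n with C(n, 4) < 7776 is n = 22 (where E[X] = 7315/7776 ≈ 0.94072). Hence R_6(4) > 22, i.e. R_6(4) ≥ 23.

Largest n = 22; hence R_6(4) > 22.


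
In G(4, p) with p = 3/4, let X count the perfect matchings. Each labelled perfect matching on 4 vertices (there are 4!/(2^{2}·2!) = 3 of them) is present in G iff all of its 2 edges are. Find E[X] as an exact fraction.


K_4 has 4!/(2^{2}·2!) = 3 labelled perfect matchings.
For each such perfect matching H, let X_H = 1 if all 2 edges of H are present in G. Then P[X_H = 1] = p^{2} = (3/4)^{2} = 9/16.
By linearity: E[X] = Σ_H E[X_H] = 3 · p^{2} = 3 · 9/16 = 27/16.
Numerically: E[X] ≈ 1.6875.

E[X] = 3 · (3/4)^{2} = 27/16 ≈ 1.6875.


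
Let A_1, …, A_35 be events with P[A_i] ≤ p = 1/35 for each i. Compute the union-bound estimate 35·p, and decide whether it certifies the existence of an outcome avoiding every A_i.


Union bound: P[∪_{i=1}^{35} A_i] ≤ Σ_i P[A_i] ≤ 35·p = 35·(1/35) = 1.
Numerically: 1 ≈ 1.0000000.
Is 1 < 1? NO.
Since the bound 1 is ≥ 1, the union bound is uninformative here; it does NOT by itself certify existence.

35·p = 1 ≈ 1.0000000; existence NOT certified by the union bound.


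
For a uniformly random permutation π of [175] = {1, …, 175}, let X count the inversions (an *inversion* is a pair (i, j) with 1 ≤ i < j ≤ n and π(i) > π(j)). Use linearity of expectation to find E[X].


Write X = Σ X_I over the C(175, 2) = 15225 pairs i < j, with X_I the indicator of one inversion.
There are 15225 indicators.
For each fixed pair i < j, the values π(i) and π(j) are two distinct elements of {1, …, 175} in uniformly random order; by symmetry P[π(i) > π(j)] = 1/2.
By linearity: E[X] = 15225 · (1/2) = C(175, 2) · (1/2) = 15225/2 = 15225/2 ≈ 7612.50000.

E[X] = 15225/2 = 7612.50000.


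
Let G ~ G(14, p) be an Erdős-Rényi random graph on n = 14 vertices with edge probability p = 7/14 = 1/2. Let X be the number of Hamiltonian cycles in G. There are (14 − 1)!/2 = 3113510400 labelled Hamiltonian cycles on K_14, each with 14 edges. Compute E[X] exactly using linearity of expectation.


K_14 has (14 − 1)!/2 = 3113510400 labelled Hamiltonian cycles.
For each such Hamiltonian cycle H, let X_H = 1 if all 14 edges of H are present in G. Then P[X_H = 1] = p^{14} = (1/2)^{14} = 1/16384.
By linearity of expectation: E[X] = Σ_H E[X_H] = 3113510400 · p^{14} = 3113510400 · 1/16384 = 6081075/32.
Numerically: E[X] ≈ 190034.

E[X] = 3113510400 · (1/2)^{14} = 6081075/32 ≈ 190034.


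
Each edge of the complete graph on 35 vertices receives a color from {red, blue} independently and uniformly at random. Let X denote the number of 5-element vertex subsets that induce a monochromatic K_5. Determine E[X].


Let X = Σ_S X_S over the C(35, 5) = 324632 subsets S of size 5, where X_S = 1 if the K_5 on S is monochromatic.
For a fixed S, the K_5 on S has C(5, 2) = 10 edges. P[all 10 edges red] = (1/2)^10, and likewise for blue, so P[monochromatic] = 2·(1/2)^10 = 2^{1 − 10} = 1/512.
By linearity: E[X] = C(35, 5) · 2^{1 − 10} = 324632 · 1/512 = 40579/64.
Numerically: E[X] ≈ 634.046875.

E[X] = C(35,5)·2^(1−C(5,2)) = 40579/64 ≈ 634.046875.


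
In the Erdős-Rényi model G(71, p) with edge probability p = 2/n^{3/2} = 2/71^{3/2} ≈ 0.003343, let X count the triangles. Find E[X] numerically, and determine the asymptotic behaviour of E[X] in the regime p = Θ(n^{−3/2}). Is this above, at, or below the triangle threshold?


Number of potential triangles: C(71, 3) = 57155.
Each occurs with probability p³ ≈ (0.003343)³ ≈ 3.7361768e-08.
By linearity: E[X] = C(71, 3)·p³ ≈ 57155 · 3.7361768e-08 ≈ 0.00214.
Since α = 3/2 > 1, p = c/n^{3/2} = o(1/n) is below the triangle threshold p ~ 1/n. Asymptotically E[X] ~ (c³/6)·n^{3(1−α)} = (2³/6)·n^{-1.5} → 0, so by Markov's inequality G has no triangles w.h.p.

E[X] ≈ 0.00214; in regime p = Θ(1/n^{3/2}) E[X] tends to 0 (below the triangle threshold p ~ 1/n).


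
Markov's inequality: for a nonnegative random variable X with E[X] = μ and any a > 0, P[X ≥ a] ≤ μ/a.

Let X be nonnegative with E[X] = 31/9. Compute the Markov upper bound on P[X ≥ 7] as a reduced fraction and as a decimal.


μ = E[X] = 31/9, a = 7.
Markov: P[X ≥ 7] ≤ μ/a = (31/9)/7 = 31/63.
Numerically: ≈ 0.492.
(Since a = 7 > μ = 3.444, the bound 31/63 is < 1 and informative.)

P[X ≥ 7] ≤ 31/63 ≈ 0.492.


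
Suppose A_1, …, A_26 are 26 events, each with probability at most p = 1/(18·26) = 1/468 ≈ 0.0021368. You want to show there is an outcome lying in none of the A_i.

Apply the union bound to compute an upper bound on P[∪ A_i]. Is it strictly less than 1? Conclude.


Union bound: P[∪_{i=1}^{26} A_i] ≤ Σ_i P[A_i] ≤ 26·p = 26·(1/468) = 1/18.
Numerically: 1/18 ≈ 0.0555556.
Is 1/18 < 1? YES.
Since P[∪ A_i] ≤ 1/18 < 1, the complement has P[∩ A_i^c] ≥ 1 − 1/18 = 17/18 > 0, so some outcome avoids every A_i.

26·p = 1/18 ≈ 0.0555556; existence CERTIFIED by the union bound.


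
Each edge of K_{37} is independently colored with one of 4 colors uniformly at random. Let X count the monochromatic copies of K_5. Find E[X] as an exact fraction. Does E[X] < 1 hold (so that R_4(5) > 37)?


E[X] = C(37, 5) · 4^{1 − 10} = 435897 · 4^{−9} = 435897/262144.
As a reduced fraction: E[X] = 435897/262144 ≈ 1.66282.
Is E[X] < 1? NO.
Since E[X] ≥ 1, the first-moment bound is inconclusive at n = 37; it does NOT by itself certify R_4(5) > 37.

E[X] = 435897/262144 ≈ 1.66282; E[X] ≥ 1; first-moment method inconclusive here.


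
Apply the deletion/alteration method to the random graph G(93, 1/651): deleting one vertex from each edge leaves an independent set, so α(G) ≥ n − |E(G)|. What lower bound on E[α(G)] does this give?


E[|E(G)|] = C(93, 2)·p = 4278 · (1/651) = 46/7.
E[α(G)] ≥ n − E[|E(G)|] = 93 − 46/7 = 605/7.
Numerically: ≈ 86.42857.
(This is only a lower bound; the true E[α(G)] may be larger.)

E[α(G)] ≥ 605/7 ≈ 86.42857.


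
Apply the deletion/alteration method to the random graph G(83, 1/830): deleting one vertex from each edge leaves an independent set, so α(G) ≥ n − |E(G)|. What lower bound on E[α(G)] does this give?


E[|E(G)|] = C(83, 2)·p = 3403 · (1/830) = 41/10.
E[α(G)] ≥ n − E[|E(G)|] = 83 − 41/10 = 789/10.
Numerically: ≈ 78.900.
(This is only a lower bound; the true E[α(G)] may be larger.)

E[α(G)] ≥ 789/10 ≈ 78.900.


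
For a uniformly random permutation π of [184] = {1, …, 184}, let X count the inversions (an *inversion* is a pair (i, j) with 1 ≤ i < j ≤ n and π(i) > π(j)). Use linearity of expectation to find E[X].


Write X = Σ X_I over the C(184, 2) = 16836 pairs i < j, with X_I the indicator of one inversion.
There are 16836 indicators.
For each fixed pair i < j, the values π(i) and π(j) are two distinct elements of {1, …, 184} in uniformly random order; by symmetry P[π(i) > π(j)] = 1/2.
By linearity: E[X] = 16836 · (1/2) = C(184, 2) · (1/2) = 16836/2 = 8418 ≈ 8418.00000.

E[X] = 8418 = 8418.00000.


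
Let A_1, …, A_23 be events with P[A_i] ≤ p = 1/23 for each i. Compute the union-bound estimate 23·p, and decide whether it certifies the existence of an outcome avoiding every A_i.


Union bound: P[∪_{i=1}^{23} A_i] ≤ Σ_i P[A_i] ≤ 23·p = 23·(1/23) = 1.
Numerically: 1 ≈ 1.00000.
Is 1 < 1? NO.
Since the bound 1 is ≥ 1, the union bound is uninformative here; it does NOT by itself certify existence.

23·p = 1 ≈ 1.00000; existence NOT certified by the union bound.


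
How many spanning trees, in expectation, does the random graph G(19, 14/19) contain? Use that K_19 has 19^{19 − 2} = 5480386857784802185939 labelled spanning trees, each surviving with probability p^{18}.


K_19 has 19^{19 − 2} = 5480386857784802185939 labelled spanning trees.
For each such spanning tree H, let X_H = 1 if all 18 edges of H are present in G. Then P[X_H = 1] = p^{18} = (14/19)^{18} = 426878854210636742656/104127350297911241532841.
By linearity of expectation: E[X] = Σ_H E[X_H] = 5480386857784802185939 · p^{18} = 5480386857784802185939 · 426878854210636742656/104127350297911241532841 = 426878854210636742656/19.
Numerically: E[X] ≈ 2.25e+19.

E[X] = 5480386857784802185939 · (14/19)^{18} = 426878854210636742656/19 ≈ 2.25e+19.


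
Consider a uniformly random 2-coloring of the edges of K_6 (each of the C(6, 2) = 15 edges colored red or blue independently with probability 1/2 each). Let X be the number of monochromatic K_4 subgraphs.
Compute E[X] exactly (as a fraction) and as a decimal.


Let X = Σ_S X_S over the C(6, 4) = 15 subsets S of size 4, where X_S = 1 if the K_4 on S is monochromatic.
For a fixed S, the K_4 on S has C(4, 2) = 6 edges. P[all 6 edges red] = (1/2)^6, and likewise for blue, so P[monochromatic] = 2·(1/2)^6 = 2^{1 − 6} = 1/32.
Summing: E[X] = C(6, 4) · 2^{1 − 6} = 15 · 1/32 = 15/32.
Numerically: E[X] ≈ 0.4688.

E[X] = C(6,4)·2^(1−C(4,2)) = 15/32 ≈ 0.4688.


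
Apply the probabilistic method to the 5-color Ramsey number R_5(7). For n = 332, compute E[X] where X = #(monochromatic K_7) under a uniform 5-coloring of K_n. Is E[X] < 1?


E[X] = C(332, 7) · 5^{1 − 21} = 82772214646616 · 5^{−20} = 82772214646616/95367431640625.
As a reduced fraction: E[X] = 82772214646616/95367431640625 ≈ 0.867930.
Is E[X] < 1? YES.
Since E[X] < 1, there exists a 5-coloring of K_{332} with no monochromatic K_7; hence R_5(7) > 332.

E[X] = 82772214646616/95367431640625 ≈ 0.867930; E[X] < 1, so R_5(7) > 332.


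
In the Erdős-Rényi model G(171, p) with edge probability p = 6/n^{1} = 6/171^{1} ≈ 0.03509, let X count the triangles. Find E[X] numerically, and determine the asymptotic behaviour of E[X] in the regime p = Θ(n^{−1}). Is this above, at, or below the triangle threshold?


Number of potential triangles: C(171, 3) = 818805.
Each occurs with probability p³ ≈ (0.03509)³ ≈ 4.319818e-05.
By linearity: E[X] = C(171, 3)·p³ ≈ 818805 · 4.319818e-05 ≈ 35.3709.
Here α = 1, so p = 6/n is exactly at the triangle threshold p ~ 1/n. Asymptotically E[X] → c³/6 = 6³/6 = 36 ≈ 36.0000, a bounded constant. In this regime the triangle count is asymptotically Poisson(c³/6).

E[X] ≈ 35.3709; in regime p = Θ(1/n^{1}) E[X] stays bounded (at the triangle threshold p ~ 1/n).


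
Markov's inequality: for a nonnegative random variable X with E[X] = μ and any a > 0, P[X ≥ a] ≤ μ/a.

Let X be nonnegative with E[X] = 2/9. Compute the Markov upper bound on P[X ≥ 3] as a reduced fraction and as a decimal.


μ = E[X] = 2/9, a = 3.
Markov: P[X ≥ 3] ≤ μ/a = (2/9)/3 = 2/27.
Numerically: ≈ 0.074.
(Since a = 3 > μ = 0.222, the bound 2/27 is < 1 and informative.)

P[X ≥ 3] ≤ 2/27 ≈ 0.074.


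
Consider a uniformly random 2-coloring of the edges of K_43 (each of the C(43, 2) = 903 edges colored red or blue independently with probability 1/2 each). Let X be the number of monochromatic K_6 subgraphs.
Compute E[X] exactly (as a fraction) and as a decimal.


Let X = Σ_S X_S over the C(43, 6) = 6096454 subsets S of size 6, where X_S = 1 if the K_6 on S is monochromatic.
For a fixed S, the K_6 on S has C(6, 2) = 15 edges. P[all 15 edges red] = (1/2)^15, and likewise for blue, so P[monochromatic] = 2·(1/2)^15 = 2^{1 − 15} = 1/16384.
By linearity: E[X] = C(43, 6) · 2^{1 − 15} = 6096454 · 1/16384 = 3048227/8192.
Numerically: E[X] ≈ 372.098.

E[X] = C(43,6)·2^(1−C(6,2)) = 3048227/8192 ≈ 372.098.


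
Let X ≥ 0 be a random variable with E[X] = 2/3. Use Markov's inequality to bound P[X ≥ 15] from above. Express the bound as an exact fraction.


μ = E[X] = 2/3, a = 15.
Markov: P[X ≥ 15] ≤ μ/a = (2/3)/15 = 2/45.
Numerically: ≈ 0.044.
(Since a = 15 > μ = 0.667, the bound 2/45 is < 1 and informative.)

P[X ≥ 15] ≤ 2/45 ≈ 0.044.


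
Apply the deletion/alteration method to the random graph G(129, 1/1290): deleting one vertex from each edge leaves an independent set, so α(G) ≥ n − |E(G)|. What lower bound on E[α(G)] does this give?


E[|E(G)|] = C(129, 2)·p = 8256 · (1/1290) = 32/5.
E[α(G)] ≥ n − E[|E(G)|] = 129 − 32/5 = 613/5.
Numerically: ≈ 122.600000.
(This is only a lower bound; the true E[α(G)] may be larger.)

E[α(G)] ≥ 613/5 ≈ 122.600000.


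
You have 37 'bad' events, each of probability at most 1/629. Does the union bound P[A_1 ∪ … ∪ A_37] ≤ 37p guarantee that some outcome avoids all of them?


Union bound: P[∪_{i=1}^{37} A_i] ≤ Σ_i P[A_i] ≤ 37·p = 37·(1/629) = 1/17.
Numerically: 1/17 ≈ 0.0588.
Is 1/17 < 1? YES.
Since P[∪ A_i] ≤ 1/17 < 1, the complement has P[∩ A_i^c] ≥ 1 − 1/17 = 16/17 > 0, so some outcome avoids every A_i.

37·p = 1/17 ≈ 0.0588; existence CERTIFIED by the union bound.


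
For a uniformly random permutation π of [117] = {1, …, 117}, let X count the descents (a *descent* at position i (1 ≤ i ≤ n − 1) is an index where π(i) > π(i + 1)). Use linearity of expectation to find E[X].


Write X = Σ X_I over i = 1, …, 116, with X_I the indicator of one descent.
There are 116 indicators.
For each fixed i, the pair (π(i), π(i+1)) is a uniformly random ordered pair of distinct values from {1, …, 117}; by symmetry P[π(i) > π(i+1)] = 1/2.
By linearity: E[X] = 116 · (1/2) = (117 − 1) · (1/2) = 58 ≈ 58.000.

E[X] = 58 = 58.000.


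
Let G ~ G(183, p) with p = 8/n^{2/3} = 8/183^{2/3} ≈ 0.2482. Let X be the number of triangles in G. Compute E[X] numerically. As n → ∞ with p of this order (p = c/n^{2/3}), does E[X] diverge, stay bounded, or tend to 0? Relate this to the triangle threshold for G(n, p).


Number of potential triangles: C(183, 3) = 1004731.
Each occurs with probability p³ ≈ (0.2482)³ ≈ 1.528860e-02.
By linearity: E[X] = C(183, 3)·p³ ≈ 1004731 · 1.528860e-02 ≈ 15360.9326.
Since α = 2/3 < 1, p = c/n^{2/3} ≫ 1/n is above the triangle threshold p ~ 1/n. Asymptotically E[X] ~ (c³/6)·n^{3(1−α)} = (8³/6)·n^{1} → ∞; triangles are abundant w.h.p.

E[X] ≈ 15360.9326; in regime p = Θ(1/n^{2/3}) E[X] diverges (above the triangle threshold p ~ 1/n).


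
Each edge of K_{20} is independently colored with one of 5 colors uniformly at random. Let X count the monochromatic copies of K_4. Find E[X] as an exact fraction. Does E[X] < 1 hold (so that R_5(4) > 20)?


E[X] = C(20, 4) · 5^{1 − 6} = 4845 · 5^{−5} = 4845/3125.
As a reduced fraction: E[X] = 969/625 ≈ 1.550.
Is E[X] < 1? NO.
Since E[X] ≥ 1, the first-moment bound is inconclusive at n = 20; it does NOT by itself certify R_5(4) > 20.

E[X] = 969/625 ≈ 1.550; E[X] ≥ 1; first-moment method inconclusive here.


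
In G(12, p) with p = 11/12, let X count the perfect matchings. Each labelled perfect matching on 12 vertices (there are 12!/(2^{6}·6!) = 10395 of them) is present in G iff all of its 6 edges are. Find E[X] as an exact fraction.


K_12 has 12!/(2^{6}·6!) = 10395 labelled perfect matchings.
For each such perfect matching H, let X_H = 1 if all 6 edges of H are present in G. Then P[X_H = 1] = p^{6} = (11/12)^{6} = 1771561/2985984.
By linearity: E[X] = Σ_H E[X_H] = 10395 · p^{6} = 10395 · 1771561/2985984 = 682050985/110592.
Numerically: E[X] ≈ 6.17e+03.

E[X] = 10395 · (11/12)^{6} = 682050985/110592 ≈ 6.17e+03.


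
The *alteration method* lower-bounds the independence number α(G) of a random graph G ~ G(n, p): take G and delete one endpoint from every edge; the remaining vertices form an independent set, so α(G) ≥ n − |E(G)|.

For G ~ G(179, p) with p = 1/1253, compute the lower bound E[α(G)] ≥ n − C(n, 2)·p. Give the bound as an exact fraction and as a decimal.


E[|E(G)|] = C(179, 2)·p = 15931 · (1/1253) = 89/7.
E[α(G)] ≥ n − E[|E(G)|] = 179 − 89/7 = 1164/7.
Numerically: ≈ 166.286.
(This is only a lower bound; the true E[α(G)] may be larger.)

E[α(G)] ≥ 1164/7 ≈ 166.286.


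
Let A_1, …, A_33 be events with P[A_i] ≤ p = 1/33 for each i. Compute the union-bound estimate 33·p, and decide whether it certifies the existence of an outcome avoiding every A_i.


Union bound: P[∪_{i=1}^{33} A_i] ≤ Σ_i P[A_i] ≤ 33·p = 33·(1/33) = 1.
Numerically: 1 ≈ 1.000000.
Is 1 < 1? NO.
Since the bound 1 is ≥ 1, the union bound is uninformative here; it does NOT by itself certify existence.

33·p = 1 ≈ 1.000000; existence NOT certified by the union bound.


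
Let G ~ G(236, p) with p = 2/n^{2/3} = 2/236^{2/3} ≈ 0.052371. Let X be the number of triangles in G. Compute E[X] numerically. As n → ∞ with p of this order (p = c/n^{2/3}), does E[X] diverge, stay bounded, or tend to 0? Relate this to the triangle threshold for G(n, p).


Number of potential triangles: C(236, 3) = 2162940.
Each occurs with probability p³ ≈ (0.052371)³ ≈ 1.4363689e-04.
By linearity: E[X] = C(236, 3)·p³ ≈ 2162940 · 1.4363689e-04 ≈ 310.67797.
Since α = 2/3 < 1, p = c/n^{2/3} ≫ 1/n is above the triangle threshold p ~ 1/n. Asymptotically E[X] ~ (c³/6)·n^{3(1−α)} = (2³/6)·n^{1} → ∞; triangles are abundant w.h.p.

E[X] ≈ 310.67797; in regime p = Θ(1/n^{2/3}) E[X] diverges (above the triangle threshold p ~ 1/n).


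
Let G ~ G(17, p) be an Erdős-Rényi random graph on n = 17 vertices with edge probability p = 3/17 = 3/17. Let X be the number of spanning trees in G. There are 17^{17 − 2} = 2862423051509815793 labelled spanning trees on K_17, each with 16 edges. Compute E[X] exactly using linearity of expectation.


K_17 has 17^{17 − 2} = 2862423051509815793 labelled spanning trees.
For each such spanning tree H, let X_H = 1 if all 16 edges of H are present in G. Then P[X_H = 1] = p^{16} = (3/17)^{16} = 43046721/48661191875666868481.
By linearity: E[X] = Σ_H E[X_H] = 2862423051509815793 · p^{16} = 2862423051509815793 · 43046721/48661191875666868481 = 43046721/17.
Numerically: E[X] ≈ 2.532e+06.

E[X] = 2862423051509815793 · (3/17)^{16} = 43046721/17 ≈ 2.532e+06.


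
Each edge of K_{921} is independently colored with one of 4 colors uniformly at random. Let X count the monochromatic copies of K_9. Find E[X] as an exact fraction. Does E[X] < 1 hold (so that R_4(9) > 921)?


E[X] = C(921, 9) · 4^{1 − 36} = 1263413444025789313455 · 4^{−35} = 1263413444025789313455/1180591620717411303424.
As a reduced fraction: E[X] = 1263413444025789313455/1180591620717411303424 ≈ 1.0702.
Is E[X] < 1? NO.
Since E[X] ≥ 1, the first-moment bound is inconclusive at n = 921; it does NOT by itself certify R_4(9) > 921.

E[X] = 1263413444025789313455/1180591620717411303424 ≈ 1.0702; E[X] ≥ 1; first-moment method inconclusive here.


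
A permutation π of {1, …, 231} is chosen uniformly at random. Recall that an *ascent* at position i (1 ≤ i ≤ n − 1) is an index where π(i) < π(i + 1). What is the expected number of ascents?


Write X = Σ X_I over i = 1, …, 230, with X_I the indicator of one ascent.
There are 230 indicators.
For each fixed i, the pair (π(i), π(i+1)) is a uniformly random ordered pair of distinct values from {1, …, 231}; by symmetry P[π(i) < π(i+1)] = 1/2.
By linearity: E[X] = 230 · (1/2) = (231 − 1) · (1/2) = 115 ≈ 115.000000.

E[X] = 115 = 115.000000.


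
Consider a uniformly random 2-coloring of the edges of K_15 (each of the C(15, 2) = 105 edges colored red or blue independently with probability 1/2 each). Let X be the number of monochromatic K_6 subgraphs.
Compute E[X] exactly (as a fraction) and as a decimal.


Let X = Σ_S X_S over the C(15, 6) = 5005 subsets S of size 6, where X_S = 1 if the K_6 on S is monochromatic.
For a fixed S, the K_6 on S has C(6, 2) = 15 edges. P[all 15 edges red] = (1/2)^15, and likewise for blue, so P[monochromatic] = 2·(1/2)^15 = 2^{1 − 15} = 1/16384.
Summing: E[X] = C(15, 6) · 2^{1 − 15} = 5005 · 1/16384 = 5005/16384.
Numerically: E[X] ≈ 0.30548.

E[X] = C(15,6)·2^(1−C(6,2)) = 5005/16384 ≈ 0.30548.


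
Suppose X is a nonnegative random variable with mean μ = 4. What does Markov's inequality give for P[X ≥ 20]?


μ = E[X] = 4, a = 20.
Markov: P[X ≥ 20] ≤ μ/a = (4)/20 = 1/5.
Numerically: ≈ 0.200.
(Since a = 20 > μ = 4.000, the bound 1/5 is < 1 and informative.)

P[X ≥ 20] ≤ 1/5 ≈ 0.200.


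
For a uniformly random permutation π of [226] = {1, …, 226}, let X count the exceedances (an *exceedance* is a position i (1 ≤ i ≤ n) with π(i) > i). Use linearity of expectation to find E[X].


Write X = Σ_{i=1}^{226} X_i, where X_i = 1_{π(i) > i}.
For each fixed i, π(i) is uniform over {1, …, 226} (marginal of a uniform permutation), so P[π(i) > i] = (n − i)/n. Summing: Σ_{i=1}^{226} (n − i)/n = (0 + 1 + … + 225)/226 = 226(226 − 1)/(2·226) = (226 − 1)/2.
Hence E[X] = Σ_{i=1}^{226} (226 − i)/226 = 225/2 ≈ 112.50000.

E[X] = 225/2 = 112.50000.


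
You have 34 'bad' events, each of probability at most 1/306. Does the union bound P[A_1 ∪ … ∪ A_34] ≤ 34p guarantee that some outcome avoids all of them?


Union bound: P[∪_{i=1}^{34} A_i] ≤ Σ_i P[A_i] ≤ 34·p = 34·(1/306) = 1/9.
Numerically: 1/9 ≈ 0.111.
Is 1/9 < 1? YES.
Since P[∪ A_i] ≤ 1/9 < 1, the complement has P[∩ A_i^c] ≥ 1 − 1/9 = 8/9 > 0, so some outcome avoids every A_i.

34·p = 1/9 ≈ 0.111; existence CERTIFIED by the union bound.


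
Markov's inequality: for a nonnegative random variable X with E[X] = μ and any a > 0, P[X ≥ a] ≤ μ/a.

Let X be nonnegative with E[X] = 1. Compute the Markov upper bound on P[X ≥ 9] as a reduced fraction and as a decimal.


μ = E[X] = 1, a = 9.
Markov: P[X ≥ 9] ≤ μ/a = (1)/9 = 1/9.
Numerically: ≈ 0.1111.
(Since a = 9 > μ = 1.0000, the bound 1/9 is < 1 and informative.)

P[X ≥ 9] ≤ 1/9 ≈ 0.1111.


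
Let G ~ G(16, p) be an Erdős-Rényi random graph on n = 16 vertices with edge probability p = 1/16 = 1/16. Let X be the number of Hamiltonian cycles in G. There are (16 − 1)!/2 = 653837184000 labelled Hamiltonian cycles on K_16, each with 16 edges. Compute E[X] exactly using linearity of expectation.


K_16 has (16 − 1)!/2 = 653837184000 labelled Hamiltonian cycles.
For each such Hamiltonian cycle H, let X_H = 1 if all 16 edges of H are present in G. Then P[X_H = 1] = p^{16} = (1/16)^{16} = 1/18446744073709551616.
By linearity: E[X] = Σ_H E[X_H] = 653837184000 · p^{16} = 653837184000 · 1/18446744073709551616 = 638512875/18014398509481984.
Numerically: E[X] ≈ 3.5445e-08.

E[X] = 653837184000 · (1/16)^{16} = 638512875/18014398509481984 ≈ 3.5445e-08.


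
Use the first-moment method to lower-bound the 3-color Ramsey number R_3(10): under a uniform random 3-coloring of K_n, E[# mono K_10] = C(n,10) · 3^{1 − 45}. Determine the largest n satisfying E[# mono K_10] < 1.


We need C(n, 10) · 3^{1 − 45} < 1, i.e. C(n, 10) < 3^{45 − 1} = 984770902183611232881.
Check values of n near the boundary:
  n = 571: C(571, 10) = 937951290893172842001; 937951290893172842001 < 984770902183611232881? YES
  n = 572: C(572, 10) = 954640815642161682606; 954640815642161682606 < 984770902183611232881? YES
  n = 573: C(573, 10) = 971597135635805762226; 971597135635805762226 < 984770902183611232881? YES
  n = 574: C(574, 10) = 988824035203816502691; 988824035203816502691 < 984770902183611232881? NO
The largest n with C(n, 10) < 984770902183611232881 is n = 573 (where E[X] = 35985079097622435638/36472996377170786403 ≈ 0.98662). Hence R_3(10) > 573, i.e. R_3(10) ≥ 574.

Largest n = 573; hence R_3(10) > 573.


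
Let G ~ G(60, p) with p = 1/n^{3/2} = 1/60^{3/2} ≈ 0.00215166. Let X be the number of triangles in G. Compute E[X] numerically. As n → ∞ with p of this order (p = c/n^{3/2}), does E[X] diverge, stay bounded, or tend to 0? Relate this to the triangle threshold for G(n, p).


Number of potential triangles: C(60, 3) = 34220.
Each occurs with probability p³ ≈ (0.00215166)³ ≈ 9.96137692e-09.
By linearity: E[X] = C(60, 3)·p³ ≈ 34220 · 9.96137692e-09 ≈ 0.000341.
Since α = 3/2 > 1, p = c/n^{3/2} = o(1/n) is below the triangle threshold p ~ 1/n. Asymptotically E[X] ~ (c³/6)·n^{3(1−α)} = (1³/6)·n^{-1.5} → 0, so by Markov's inequality G has no triangles w.h.p.

E[X] ≈ 0.000341; in regime p = Θ(1/n^{3/2}) E[X] tends to 0 (below the triangle threshold p ~ 1/n).


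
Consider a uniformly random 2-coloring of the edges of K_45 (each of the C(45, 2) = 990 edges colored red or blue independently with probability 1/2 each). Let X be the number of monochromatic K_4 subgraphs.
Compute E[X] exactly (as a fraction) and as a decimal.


Let X = Σ_S X_S over the C(45, 4) = 148995 subsets S of size 4, where X_S = 1 if the K_4 on S is monochromatic.
For a fixed S, the K_4 on S has C(4, 2) = 6 edges. P[all 6 edges red] = (1/2)^6, and likewise for blue, so P[monochromatic] = 2·(1/2)^6 = 2^{1 − 6} = 1/32.
Summing: E[X] = C(45, 4) · 2^{1 − 6} = 148995 · 1/32 = 148995/32.
Numerically: E[X] ≈ 4656.094.

E[X] = C(45,4)·2^(1−C(4,2)) = 148995/32 ≈ 4656.094.


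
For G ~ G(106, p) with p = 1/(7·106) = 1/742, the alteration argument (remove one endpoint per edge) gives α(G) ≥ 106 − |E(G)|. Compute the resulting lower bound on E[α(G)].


E[|E(G)|] = C(106, 2)·p = 5565 · (1/742) = 15/2.
E[α(G)] ≥ n − E[|E(G)|] = 106 − 15/2 = 197/2.
Numerically: ≈ 98.50000.
(This is only a lower bound; the true E[α(G)] may be larger.)

E[α(G)] ≥ 197/2 ≈ 98.50000.


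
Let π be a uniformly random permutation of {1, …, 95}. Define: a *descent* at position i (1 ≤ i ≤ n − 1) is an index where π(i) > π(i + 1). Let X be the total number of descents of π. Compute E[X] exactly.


Write X = Σ X_I over i = 1, …, 94, with X_I the indicator of one descent.
There are 94 indicators.
For each fixed i, the pair (π(i), π(i+1)) is a uniformly random ordered pair of distinct values from {1, …, 95}; by symmetry P[π(i) > π(i+1)] = 1/2.
By linearity: E[X] = 94 · (1/2) = (95 − 1) · (1/2) = 47 ≈ 47.000000.

E[X] = 47 = 47.000000.


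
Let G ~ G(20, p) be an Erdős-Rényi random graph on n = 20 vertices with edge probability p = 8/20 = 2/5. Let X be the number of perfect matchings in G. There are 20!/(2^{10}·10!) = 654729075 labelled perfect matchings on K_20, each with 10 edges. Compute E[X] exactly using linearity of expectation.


K_20 has 20!/(2^{10}·10!) = 654729075 labelled perfect matchings.
For each such perfect matching H, let X_H = 1 if all 10 edges of H are present in G. Then P[X_H = 1] = p^{10} = (2/5)^{10} = 1024/9765625.
By linearity of expectation: E[X] = Σ_H E[X_H] = 654729075 · p^{10} = 654729075 · 1024/9765625 = 26817702912/390625.
Numerically: E[X] ≈ 68653.

E[X] = 654729075 · (2/5)^{10} = 26817702912/390625 ≈ 68653.


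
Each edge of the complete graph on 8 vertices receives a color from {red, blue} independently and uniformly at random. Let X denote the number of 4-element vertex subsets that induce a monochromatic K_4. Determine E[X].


Let X = Σ_S X_S over the C(8, 4) = 70 subsets S of size 4, where X_S = 1 if the K_4 on S is monochromatic.
For a fixed S, the K_4 on S has C(4, 2) = 6 edges. P[all 6 edges red] = (1/2)^6, and likewise for blue, so P[monochromatic] = 2·(1/2)^6 = 2^{1 − 6} = 1/32.
By linearity of expectation: E[X] = C(8, 4) · 2^{1 − 6} = 70 · 1/32 = 35/16.
Numerically: E[X] ≈ 2.187500.

E[X] = C(8,4)·2^(1−C(4,2)) = 35/16 ≈ 2.187500.


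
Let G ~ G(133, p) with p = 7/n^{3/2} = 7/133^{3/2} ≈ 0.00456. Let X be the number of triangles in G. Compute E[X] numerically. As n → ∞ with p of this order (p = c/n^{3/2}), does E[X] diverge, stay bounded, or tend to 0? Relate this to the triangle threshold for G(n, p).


Number of potential triangles: C(133, 3) = 383306.
Each occurs with probability p³ ≈ (0.00456)³ ≈ 9.50521e-08.
By linearity: E[X] = C(133, 3)·p³ ≈ 383306 · 9.50521e-08 ≈ 0.036.
Since α = 3/2 > 1, p = c/n^{3/2} = o(1/n) is below the triangle threshold p ~ 1/n. Asymptotically E[X] ~ (c³/6)·n^{3(1−α)} = (7³/6)·n^{-1.5} → 0, so by Markov's inequality G has no triangles w.h.p.

E[X] ≈ 0.036; in regime p = Θ(1/n^{3/2}) E[X] tends to 0 (below the triangle threshold p ~ 1/n).


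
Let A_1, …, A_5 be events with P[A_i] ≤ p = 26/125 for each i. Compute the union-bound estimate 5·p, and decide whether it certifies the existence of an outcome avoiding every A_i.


Union bound: P[∪_{i=1}^{5} A_i] ≤ Σ_i P[A_i] ≤ 5·p = 5·(26/125) = 26/25.
Numerically: 26/25 ≈ 1.0400.
Is 26/25 < 1? NO.
Since the bound 26/25 is ≥ 1, the union bound is uninformative here; it does NOT by itself certify existence.

5·p = 26/25 ≈ 1.0400; existence NOT certified by the union bound.


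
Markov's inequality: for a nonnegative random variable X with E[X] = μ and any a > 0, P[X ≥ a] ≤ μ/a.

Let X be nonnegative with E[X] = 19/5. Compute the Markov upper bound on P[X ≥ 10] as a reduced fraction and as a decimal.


μ = E[X] = 19/5, a = 10.
Markov: P[X ≥ 10] ≤ μ/a = (19/5)/10 = 19/50.
Numerically: ≈ 0.38000.
(Since a = 10 > μ = 3.80000, the bound 19/50 is < 1 and informative.)

P[X ≥ 10] ≤ 19/50 ≈ 0.38000.


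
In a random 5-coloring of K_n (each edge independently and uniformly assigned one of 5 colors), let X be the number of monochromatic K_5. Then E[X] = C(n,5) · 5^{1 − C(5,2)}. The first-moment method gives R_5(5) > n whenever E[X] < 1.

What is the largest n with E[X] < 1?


We need C(n, 5) · 5^{1 − 10} < 1, i.e. C(n, 5) < 5^{10 − 1} = 1953125.
Check values of n near the boundary:
  n = 46: C(46, 5) = 1370754; 1370754 < 1953125? YES
  n = 47: C(47, 5) = 1533939; 1533939 < 1953125? YES
  n = 48: C(48, 5) = 1712304; 1712304 < 1953125? YES
  n = 49: C(49, 5) = 1906884; 1906884 < 1953125? YES
  n = 50: C(50, 5) = 2118760; 2118760 < 1953125? NO
  n = 51: C(51, 5) = 2349060; 2349060 < 1953125? NO
The largest n with C(n, 5) < 1953125 is n = 49 (where E[X] = 1906884/1953125 ≈ 0.976). Hence R_5(5) > 49, i.e. R_5(5) ≥ 50.

Largest n = 49; hence R_5(5) > 49.


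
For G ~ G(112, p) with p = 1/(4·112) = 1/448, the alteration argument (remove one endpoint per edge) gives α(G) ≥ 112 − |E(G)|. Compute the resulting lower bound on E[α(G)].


E[|E(G)|] = C(112, 2)·p = 6216 · (1/448) = 111/8.
E[α(G)] ≥ n − E[|E(G)|] = 112 − 111/8 = 785/8.
Numerically: ≈ 98.125.
(This is only a lower bound; the true E[α(G)] may be larger.)

E[α(G)] ≥ 785/8 ≈ 98.125.


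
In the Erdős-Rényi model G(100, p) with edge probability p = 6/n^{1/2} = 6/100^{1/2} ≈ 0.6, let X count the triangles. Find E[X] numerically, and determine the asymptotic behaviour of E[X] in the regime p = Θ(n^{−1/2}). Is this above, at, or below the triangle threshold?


Number of potential triangles: C(100, 3) = 161700.
Each occurs with probability p³ ≈ (0.6)³ ≈ 2.160000e-01.
By linearity: E[X] = C(100, 3)·p³ ≈ 161700 · 2.160000e-01 ≈ 34927.2000.
Since α = 1/2 < 1, p = c/n^{1/2} ≫ 1/n is above the triangle threshold p ~ 1/n. Asymptotically E[X] ~ (c³/6)·n^{3(1−α)} = (6³/6)·n^{1.5} → ∞; triangles are abundant w.h.p.

E[X] ≈ 34927.2000; in regime p = Θ(1/n^{1/2}) E[X] diverges (above the triangle threshold p ~ 1/n).


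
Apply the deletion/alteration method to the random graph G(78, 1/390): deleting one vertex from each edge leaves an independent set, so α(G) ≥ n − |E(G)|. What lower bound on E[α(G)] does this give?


E[|E(G)|] = C(78, 2)·p = 3003 · (1/390) = 77/10.
E[α(G)] ≥ n − E[|E(G)|] = 78 − 77/10 = 703/10.
Numerically: ≈ 70.300.
(This is only a lower bound; the true E[α(G)] may be larger.)

E[α(G)] ≥ 703/10 ≈ 70.300.


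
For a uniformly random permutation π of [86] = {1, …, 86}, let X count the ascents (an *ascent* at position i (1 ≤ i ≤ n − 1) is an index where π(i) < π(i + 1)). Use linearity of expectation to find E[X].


Write X = Σ X_I over i = 1, …, 85, with X_I the indicator of one ascent.
There are 85 indicators.
For each fixed i, the pair (π(i), π(i+1)) is a uniformly random ordered pair of distinct values from {1, …, 86}; by symmetry P[π(i) < π(i+1)] = 1/2.
By linearity: E[X] = 85 · (1/2) = (86 − 1) · (1/2) = 85/2 ≈ 42.50000.

E[X] = 85/2 = 42.50000.


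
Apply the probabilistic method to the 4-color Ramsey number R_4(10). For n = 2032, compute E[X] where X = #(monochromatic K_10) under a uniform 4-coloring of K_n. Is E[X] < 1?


E[X] = C(2032, 10) · 4^{1 − 45} = 323475384642158147171212440 · 4^{−44} = 323475384642158147171212440/309485009821345068724781056.
As a reduced fraction: E[X] = 40434423080269768396401555/38685626227668133590597632 ≈ 1.045.
Is E[X] < 1? NO.
Since E[X] ≥ 1, the first-moment bound is inconclusive at n = 2032; it does NOT by itself certify R_4(10) > 2032.

E[X] = 40434423080269768396401555/38685626227668133590597632 ≈ 1.045; E[X] ≥ 1; first-moment method inconclusive here.


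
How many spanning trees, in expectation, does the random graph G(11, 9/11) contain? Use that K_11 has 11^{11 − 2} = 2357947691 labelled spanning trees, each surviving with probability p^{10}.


K_11 has 11^{11 − 2} = 2357947691 labelled spanning trees.
For each such spanning tree H, let X_H = 1 if all 10 edges of H are present in G. Then P[X_H = 1] = p^{10} = (9/11)^{10} = 3486784401/25937424601.
By linearity: E[X] = Σ_H E[X_H] = 2357947691 · p^{10} = 2357947691 · 3486784401/25937424601 = 3486784401/11.
Numerically: E[X] ≈ 3.17e+08.

E[X] = 2357947691 · (9/11)^{10} = 3486784401/11 ≈ 3.17e+08.
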